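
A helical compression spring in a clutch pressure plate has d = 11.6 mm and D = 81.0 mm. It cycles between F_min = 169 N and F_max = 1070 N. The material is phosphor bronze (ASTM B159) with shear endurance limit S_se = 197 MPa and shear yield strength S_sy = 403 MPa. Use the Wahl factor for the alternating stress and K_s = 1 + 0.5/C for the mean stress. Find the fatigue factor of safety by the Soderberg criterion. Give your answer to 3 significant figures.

1.71

C = D/d = 81.0/11.6 = 6.9828; K_W = (4C−1)/(4C−4)+0.615/C = 1.2134; K_s = 1+0.5/C = 1.0716
F_a = (F_max−F_min)/2 = 450.5 N; F_m = (F_max+F_min)/2 = 619.5 N
τ_a = K_W·8F_aD/(πd³) = 1.2134 × 59.531 = 72.237 MPa
τ_m = K_s·8F_mD/(πd³) = 1.0716 × 81.864 = 87.726 MPa
Soderberg: 1/n_f = τ_a/S_se + τ_m/S_sy = 72.237/197 + 87.726/403 = 0.36669 + 0.21768 = 0.58437
n_f = 1/0.58437 = 1.711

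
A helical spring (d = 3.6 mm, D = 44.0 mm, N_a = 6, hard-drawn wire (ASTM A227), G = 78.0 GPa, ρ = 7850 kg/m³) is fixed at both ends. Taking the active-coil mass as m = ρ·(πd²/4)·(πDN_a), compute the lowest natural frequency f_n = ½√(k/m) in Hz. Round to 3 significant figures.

k = Gd⁴/(8D³N_a) = (78.0×10³)(3.6⁴)/(8·44.0³·6) = 3.2041 N/mm = 3204.1 N/m
Wire length L = πDN_a = π·44.0·6 = 829.38 mm
m = ρ·(πd²/4)·L = 7850 × 10.179×10⁻⁶ m² × 0.82938 m = 0.06627 kg
f_n = ½√(k/m) = 0.5·√(3204.1/0.06627) = 0.5·√(48349) = 109.94 Hz

110 Hz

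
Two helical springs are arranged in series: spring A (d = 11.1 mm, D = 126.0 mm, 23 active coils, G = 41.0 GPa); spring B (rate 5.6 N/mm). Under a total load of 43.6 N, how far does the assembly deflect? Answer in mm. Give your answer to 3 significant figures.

33.6 mm

k_A = Gd⁴/(8D³N_a) = (41.0×10³)(11.1⁴)/(8·126.0³·23) = 1.691 N/mm
Series: 1/k_eq = 1/1.691 + 1/5.6 = 0.76993; k_eq = 1.2988 N/mm
δ = F/k_eq = 43.6/1.2988 = 33.569 mm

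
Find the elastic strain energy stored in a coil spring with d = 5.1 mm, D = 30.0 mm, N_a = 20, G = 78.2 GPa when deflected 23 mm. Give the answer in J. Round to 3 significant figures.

k = Gd⁴/(8D³N_a) = (78.2×10³)(5.1⁴)/(8·30.0³·20) = 12.246 N/mm
U = ½kδ² = 0.5 × 12.246 × 23² = 3239.1 N·mm = 3.2391 J

3.24 J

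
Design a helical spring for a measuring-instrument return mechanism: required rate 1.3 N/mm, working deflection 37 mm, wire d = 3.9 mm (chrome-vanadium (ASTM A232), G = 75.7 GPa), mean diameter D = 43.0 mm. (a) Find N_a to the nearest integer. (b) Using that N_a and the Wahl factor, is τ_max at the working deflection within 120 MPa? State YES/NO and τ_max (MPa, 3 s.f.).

(a) 21 coils; (b) YES, τ_max = 101 MPa

N_a = Gd⁴/(8D³k) = (75.7×10³)(3.9⁴)/(8·43.0³·1.3) = 21.18 → N_a = 21
Actual rate k = Gd⁴/(8D³·21) = 1.3111 N/mm
Working load F = kδ = 1.3111·37 = 48.511 N
C = 43.0/3.9 = 11.0256; K_W = (4C−1)/(4C−4)+0.615/C = 1.1306
τ_max = K_W·8FD/(πd³) = 1.1306·89.548 = 101.24 MPa
τ_max ≤ 120 MPa → acceptable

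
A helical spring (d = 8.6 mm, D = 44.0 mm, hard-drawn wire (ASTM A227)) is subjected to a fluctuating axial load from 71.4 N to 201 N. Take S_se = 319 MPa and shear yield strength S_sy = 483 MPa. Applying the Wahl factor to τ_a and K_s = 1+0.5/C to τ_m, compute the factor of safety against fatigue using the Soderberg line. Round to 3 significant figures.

9.89

C = D/d = 44.0/8.6 = 5.1163; K_W = (4C−1)/(4C−4)+0.615/C = 1.3024; K_s = 1+0.5/C = 1.0977
F_a = (F_max−F_min)/2 = 64.8 N; F_m = (F_max+F_min)/2 = 136.2 N
τ_a = K_W·8F_aD/(πd³) = 1.3024 × 11.415 = 14.867 MPa
τ_m = K_s·8F_mD/(πd³) = 1.0977 × 23.992 = 26.337 MPa
Soderberg: 1/n_f = τ_a/S_se + τ_m/S_sy = 14.867/319 + 26.337/483 = 0.04660 + 0.05453 = 0.10113
n_f = 1/0.10113 = 9.888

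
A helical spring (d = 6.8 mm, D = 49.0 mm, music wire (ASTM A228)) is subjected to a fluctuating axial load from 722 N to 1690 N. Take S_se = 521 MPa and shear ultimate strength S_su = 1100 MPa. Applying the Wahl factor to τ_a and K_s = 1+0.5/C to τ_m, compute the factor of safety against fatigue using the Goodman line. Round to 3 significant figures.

C = D/d = 49.0/6.8 = 7.2059; K_W = (4C−1)/(4C−4)+0.615/C = 1.2062; K_s = 1+0.5/C = 1.0694
F_a = (F_max−F_min)/2 = 484 N; F_m = (F_max+F_min)/2 = 1206 N
τ_a = K_W·8F_aD/(πd³) = 1.2062 × 192.07 = 231.67 MPa
τ_m = K_s·8F_mD/(πd³) = 1.0694 × 478.58 = 511.79 MPa
Goodman: 1/n_f = τ_a/S_se + τ_m/S_su = 231.67/521 + 511.79/1100 = 0.44467 + 0.46526 = 0.90993
n_f = 1/0.90993 = 1.099

1.10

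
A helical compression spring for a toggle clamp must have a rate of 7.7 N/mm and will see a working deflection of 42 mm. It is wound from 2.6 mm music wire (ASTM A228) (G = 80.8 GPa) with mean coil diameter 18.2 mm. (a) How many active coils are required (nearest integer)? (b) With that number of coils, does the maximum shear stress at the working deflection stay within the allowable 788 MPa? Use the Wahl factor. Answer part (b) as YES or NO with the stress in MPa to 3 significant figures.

(a) 10 coils; (b) NO, τ_max = 1030 MPa

N_a = Gd⁴/(8D³k) = (80.8×10³)(2.6⁴)/(8·18.2³·7.7) = 9.943 → N_a = 10
Actual rate k = Gd⁴/(8D³·10) = 7.656 N/mm
Working load F = kδ = 7.656·42 = 321.55 N
C = 18.2/2.6 = 7.0000; K_W = (4C−1)/(4C−4)+0.615/C = 1.2129
τ_max = K_W·8FD/(πd³) = 1.2129·847.89 = 1028.4 MPa
τ_max > 788 MPa → exceeds allowable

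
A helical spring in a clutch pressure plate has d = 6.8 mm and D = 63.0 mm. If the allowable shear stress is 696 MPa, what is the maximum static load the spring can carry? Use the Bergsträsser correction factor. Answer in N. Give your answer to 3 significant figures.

C = D/d = 63.0/6.8 = 9.2647
K_B = (4C+2)/(4C−3) = 39.059/34.059 = 1.1468
τ_max = K·8FD/(πd³) → F_max = τ_allow·πd³/(8DK)
F_max = 696·π·6.8³/(8·63.0·1.1468) = 6.8752e+05/577.99 = 1189.5 N

1190 N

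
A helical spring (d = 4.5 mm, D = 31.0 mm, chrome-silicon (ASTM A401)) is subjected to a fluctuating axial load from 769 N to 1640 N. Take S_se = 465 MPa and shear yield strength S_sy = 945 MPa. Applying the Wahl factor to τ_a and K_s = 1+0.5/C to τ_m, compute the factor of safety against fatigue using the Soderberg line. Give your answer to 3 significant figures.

C = D/d = 31.0/4.5 = 6.8889; K_W = (4C−1)/(4C−4)+0.615/C = 1.2166; K_s = 1+0.5/C = 1.0726
F_a = (F_max−F_min)/2 = 435.5 N; F_m = (F_max+F_min)/2 = 1204.5 N
τ_a = K_W·8F_aD/(πd³) = 1.2166 × 377.27 = 459 MPa
τ_m = K_s·8F_mD/(πd³) = 1.0726 × 1043.4 = 1119.2 MPa
Soderberg: 1/n_f = τ_a/S_se + τ_m/S_sy = 459/465 + 1119.2/945 = 0.98710 + 1.18432 = 2.1714
n_f = 1/2.1714 = 0.4605

0.461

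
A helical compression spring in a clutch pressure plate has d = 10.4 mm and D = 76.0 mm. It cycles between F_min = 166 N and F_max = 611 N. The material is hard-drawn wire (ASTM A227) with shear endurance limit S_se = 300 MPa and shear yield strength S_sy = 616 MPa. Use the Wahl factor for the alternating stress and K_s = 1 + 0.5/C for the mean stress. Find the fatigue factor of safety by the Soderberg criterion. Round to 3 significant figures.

3.71

C = D/d = 76.0/10.4 = 7.3077; K_W = (4C−1)/(4C−4)+0.615/C = 1.2031; K_s = 1+0.5/C = 1.0684
F_a = (F_max−F_min)/2 = 222.5 N; F_m = (F_max+F_min)/2 = 388.5 N
τ_a = K_W·8F_aD/(πd³) = 1.2031 × 38.281 = 46.054 MPa
τ_m = K_s·8F_mD/(πd³) = 1.0684 × 66.841 = 71.415 MPa
Soderberg: 1/n_f = τ_a/S_se + τ_m/S_sy = 46.054/300 + 71.415/616 = 0.15351 + 0.11593 = 0.26945
n_f = 1/0.26945 = 3.711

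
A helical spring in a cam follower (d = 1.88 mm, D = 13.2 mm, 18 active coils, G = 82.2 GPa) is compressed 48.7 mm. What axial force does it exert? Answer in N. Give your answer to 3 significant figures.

k = Gd⁴/(8D³N_a) = (82.2×10³)(1.88⁴)/(8·13.2³·18) = 3.1004 N/mm
F = k·δ = 3.1004 × 48.7 = 150.99 N

151 N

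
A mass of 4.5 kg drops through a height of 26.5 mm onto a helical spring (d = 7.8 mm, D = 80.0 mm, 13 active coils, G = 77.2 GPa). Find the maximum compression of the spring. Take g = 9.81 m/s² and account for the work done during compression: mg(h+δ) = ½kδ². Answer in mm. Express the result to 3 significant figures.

k = Gd⁴/(8D³N_a) = (77.2×10³)(7.8⁴)/(8·80.0³·13) = 5.3665 N/mm
W = mg = 4.5 × 9.81 = 44.145 N
½kδ² − Wδ − Wh = 0 → δ = (W + √(W² + 2kWh))/k
δ = (44.145 + √(1948.8 + 12556))/5.3665 = (44.145 + 120.44)/5.3665 = 30.668 mm

30.7 mm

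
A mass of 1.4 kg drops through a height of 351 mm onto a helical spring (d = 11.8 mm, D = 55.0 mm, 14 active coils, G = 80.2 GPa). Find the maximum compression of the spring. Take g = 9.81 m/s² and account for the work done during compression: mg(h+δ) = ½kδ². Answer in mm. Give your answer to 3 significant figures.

k = Gd⁴/(8D³N_a) = (80.2×10³)(11.8⁴)/(8·55.0³·14) = 83.444 N/mm
W = mg = 1.4 × 9.81 = 13.734 N
½kδ² − Wδ − Wh = 0 → δ = (W + √(W² + 2kWh))/k
δ = (13.734 + √(188.62 + 804508))/83.444 = (13.734 + 897.05)/83.444 = 10.915 mm

10.9 mm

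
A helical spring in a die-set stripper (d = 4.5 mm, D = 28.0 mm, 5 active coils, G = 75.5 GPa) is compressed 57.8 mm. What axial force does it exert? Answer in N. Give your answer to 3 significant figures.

2040 N

k = Gd⁴/(8D³N_a) = (75.5×10³)(4.5⁴)/(8·28.0³·5) = 35.258 N/mm
F = k·δ = 35.258 × 57.8 = 2037.9 N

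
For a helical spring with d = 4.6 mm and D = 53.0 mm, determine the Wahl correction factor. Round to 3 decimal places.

C = D/d = 53.0/4.6 = 11.5217
K_W = (4C−1)/(4C−4) + 0.615/C = 45.087/42.087 + 0.0534 = 1.1247

1.125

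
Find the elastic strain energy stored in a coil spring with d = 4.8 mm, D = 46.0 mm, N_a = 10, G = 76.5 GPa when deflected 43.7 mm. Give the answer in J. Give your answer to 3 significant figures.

k = Gd⁴/(8D³N_a) = (76.5×10³)(4.8⁴)/(8·46.0³·10) = 5.2151 N/mm
U = ½kδ² = 0.5 × 5.2151 × 43.7² = 4979.6 N·mm = 4.9796 J

4.98 J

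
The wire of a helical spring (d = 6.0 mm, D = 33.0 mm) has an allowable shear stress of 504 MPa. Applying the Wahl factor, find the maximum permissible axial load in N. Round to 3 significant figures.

C = D/d = 33.0/6.0 = 5.5000
K_W = (4C−1)/(4C−4) + 0.615/C = 21.000/18.000 + 0.1118 = 1.2785
τ_max = K·8FD/(πd³) → F_max = τ_allow·πd³/(8DK)
F_max = 504·π·6.0³/(8·33.0·1.2785) = 3.4201e+05/337.52 = 1013.3 N

1010 N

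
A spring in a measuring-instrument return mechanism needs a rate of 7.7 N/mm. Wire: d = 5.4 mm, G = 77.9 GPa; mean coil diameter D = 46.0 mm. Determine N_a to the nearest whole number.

N_a = Gd⁴/(8D³k) = (77.9×10³ × 5.4⁴)/(8 × 46.0³ × 7.7)
    = 6.62388e+07 / 5.9959e+06 = 11.05 → 11 coils

11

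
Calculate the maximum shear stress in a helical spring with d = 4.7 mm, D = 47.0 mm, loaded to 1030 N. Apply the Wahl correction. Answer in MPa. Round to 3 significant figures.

Spring index C = D/d = 47.0/4.7 = 10.0000
K_W = (4C−1)/(4C−4) + 0.615/C = 39.000/36.000 + 0.0615 = 1.1448
τ₀ = 8FD/(πd³) = 8·1030·47.0/(π·4.7³) = 387280/326.17 = 1187.4 MPa
τ_max = K·τ₀ = 1.1448 × 1187.4 = 1359.3 MPa

1360 MPa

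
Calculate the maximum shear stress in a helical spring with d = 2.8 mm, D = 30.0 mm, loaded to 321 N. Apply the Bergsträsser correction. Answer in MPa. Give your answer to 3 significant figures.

1260 MPa

Spring index C = D/d = 30.0/2.8 = 10.7143
K_B = (4C+2)/(4C−3) = 44.857/39.857 = 1.1254
τ₀ = 8FD/(πd³) = 8·321·30.0/(π·2.8³) = 77040/68.964 = 1117.1 MPa
τ_max = K·τ₀ = 1.1254 × 1117.1 = 1257.2 MPa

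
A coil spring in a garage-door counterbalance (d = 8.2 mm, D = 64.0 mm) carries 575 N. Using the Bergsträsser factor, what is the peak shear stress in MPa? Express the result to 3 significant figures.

Spring index C = D/d = 64.0/8.2 = 7.8049
K_B = (4C+2)/(4C−3) = 33.220/28.220 = 1.1772
τ₀ = 8FD/(πd³) = 8·575·64.0/(π·8.2³) = 294400/1732.2 = 169.96 MPa
τ_max = K·τ₀ = 1.1772 × 169.96 = 200.07 MPa

200 MPa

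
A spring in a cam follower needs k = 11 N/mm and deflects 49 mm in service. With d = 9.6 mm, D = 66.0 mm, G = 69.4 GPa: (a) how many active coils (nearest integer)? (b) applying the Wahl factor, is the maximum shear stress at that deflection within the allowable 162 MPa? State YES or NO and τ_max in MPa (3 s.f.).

N_a = Gd⁴/(8D³k) = (69.4×10³)(9.6⁴)/(8·66.0³·11) = 23.3 → N_a = 23
Actual rate k = Gd⁴/(8D³·23) = 11.143 N/mm
Working load F = kδ = 11.143·49 = 546 N
C = 66.0/9.6 = 6.8750; K_W = (4C−1)/(4C−4)+0.615/C = 1.2171
τ_max = K_W·8FD/(πd³) = 1.2171·103.72 = 126.24 MPa
τ_max ≤ 162 MPa → acceptable

(a) 23 coils; (b) YES, τ_max = 126 MPa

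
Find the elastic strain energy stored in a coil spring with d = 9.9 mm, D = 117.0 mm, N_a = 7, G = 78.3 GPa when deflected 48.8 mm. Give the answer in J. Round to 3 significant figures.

9.99 J

k = Gd⁴/(8D³N_a) = (78.3×10³)(9.9⁴)/(8·117.0³·7) = 8.386 N/mm
U = ½kδ² = 0.5 × 8.386 × 48.8² = 9985.4 N·mm = 9.9854 J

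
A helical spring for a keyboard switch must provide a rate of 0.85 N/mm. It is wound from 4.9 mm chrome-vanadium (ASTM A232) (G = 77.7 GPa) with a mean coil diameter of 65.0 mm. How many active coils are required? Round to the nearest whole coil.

24

N_a = Gd⁴/(8D³k) = (77.7×10³ × 4.9⁴)/(8 × 65.0³ × 0.85)
    = 4.47925e+07 / 1.86745e+06 = 23.99 → 24 coils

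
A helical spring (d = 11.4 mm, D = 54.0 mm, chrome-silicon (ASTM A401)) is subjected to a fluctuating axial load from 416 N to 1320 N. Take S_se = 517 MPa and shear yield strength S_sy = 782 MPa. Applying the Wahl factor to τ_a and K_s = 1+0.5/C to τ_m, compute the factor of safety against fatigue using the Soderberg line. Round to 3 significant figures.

C = D/d = 54.0/11.4 = 4.7368; K_W = (4C−1)/(4C−4)+0.615/C = 1.3305; K_s = 1+0.5/C = 1.1056
F_a = (F_max−F_min)/2 = 452 N; F_m = (F_max+F_min)/2 = 868 N
τ_a = K_W·8F_aD/(πd³) = 1.3305 × 41.952 = 55.819 MPa
τ_m = K_s·8F_mD/(πd³) = 1.1056 × 80.564 = 89.068 MPa
Soderberg: 1/n_f = τ_a/S_se + τ_m/S_sy = 55.819/517 + 89.068/782 = 0.10797 + 0.11390 = 0.22186
n_f = 1/0.22186 = 4.507

4.51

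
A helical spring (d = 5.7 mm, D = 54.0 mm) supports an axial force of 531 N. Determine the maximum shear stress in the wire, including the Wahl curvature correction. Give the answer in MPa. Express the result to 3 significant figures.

455 MPa

Spring index C = D/d = 54.0/5.7 = 9.4737
K_W = (4C−1)/(4C−4) + 0.615/C = 36.895/33.895 + 0.0649 = 1.1534
τ₀ = 8FD/(πd³) = 8·531·54.0/(π·5.7³) = 229392/581.8 = 394.28 MPa
τ_max = K·τ₀ = 1.1534 × 394.28 = 454.77 MPa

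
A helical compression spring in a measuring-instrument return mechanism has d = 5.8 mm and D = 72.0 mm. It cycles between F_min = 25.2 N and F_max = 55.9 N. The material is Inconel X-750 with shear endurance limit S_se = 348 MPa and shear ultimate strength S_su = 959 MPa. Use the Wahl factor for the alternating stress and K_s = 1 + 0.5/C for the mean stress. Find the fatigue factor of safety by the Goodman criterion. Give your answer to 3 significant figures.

C = D/d = 72.0/5.8 = 12.4138; K_W = (4C−1)/(4C−4)+0.615/C = 1.1153; K_s = 1+0.5/C = 1.0403
F_a = (F_max−F_min)/2 = 15.35 N; F_m = (F_max+F_min)/2 = 40.55 N
τ_a = K_W·8F_aD/(πd³) = 1.1153 × 14.424 = 16.087 MPa
τ_m = K_s·8F_mD/(πd³) = 1.0403 × 38.105 = 39.64 MPa
Goodman: 1/n_f = τ_a/S_se + τ_m/S_su = 16.087/348 + 39.64/959 = 0.04623 + 0.04133 = 0.087561
n_f = 1/0.087561 = 11.42

11.4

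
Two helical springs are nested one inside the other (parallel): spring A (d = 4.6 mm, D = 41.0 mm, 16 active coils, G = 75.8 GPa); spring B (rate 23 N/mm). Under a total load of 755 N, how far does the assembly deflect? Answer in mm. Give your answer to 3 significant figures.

k_A = Gd⁴/(8D³N_a) = (75.8×10³)(4.6⁴)/(8·41.0³·16) = 3.8471 N/mm
Parallel: k_eq = 3.8471 + 23 = 26.847 N/mm
δ = F/k_eq = 755/26.847 = 28.122 mm

28.1 mm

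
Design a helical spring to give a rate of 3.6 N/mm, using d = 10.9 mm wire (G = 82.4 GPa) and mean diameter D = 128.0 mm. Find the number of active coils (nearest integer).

N_a = Gd⁴/(8D³k) = (82.4×10³ × 10.9⁴)/(8 × 128.0³ × 3.6)
    = 1.16314e+09 / 6.0398e+07 = 19.26 → 19 coils

19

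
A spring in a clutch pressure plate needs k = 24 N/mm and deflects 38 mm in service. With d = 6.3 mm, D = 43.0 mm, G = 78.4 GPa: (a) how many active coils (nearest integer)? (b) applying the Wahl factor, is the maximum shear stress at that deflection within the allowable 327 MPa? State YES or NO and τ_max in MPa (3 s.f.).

(a) 8 coils; (b) NO, τ_max = 492 MPa

N_a = Gd⁴/(8D³k) = (78.4×10³)(6.3⁴)/(8·43.0³·24) = 8.09 → N_a = 8
Actual rate k = Gd⁴/(8D³·8) = 24.271 N/mm
Working load F = kδ = 24.271·38 = 922.31 N
C = 43.0/6.3 = 6.8254; K_W = (4C−1)/(4C−4)+0.615/C = 1.2189
τ_max = K_W·8FD/(πd³) = 1.2189·403.89 = 492.28 MPa
τ_max > 327 MPa → exceeds allowable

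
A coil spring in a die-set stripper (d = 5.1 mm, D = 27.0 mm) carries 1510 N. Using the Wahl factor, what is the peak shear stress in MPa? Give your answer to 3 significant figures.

Spring index C = D/d = 27.0/5.1 = 5.2941
K_W = (4C−1)/(4C−4) + 0.615/C = 20.176/17.176 + 0.1162 = 1.2908
τ₀ = 8FD/(πd³) = 8·1510·27.0/(π·5.1³) = 326160/416.74 = 782.65 MPa
τ_max = K·τ₀ = 1.2908 × 782.65 = 1010.3 MPa

1010 MPa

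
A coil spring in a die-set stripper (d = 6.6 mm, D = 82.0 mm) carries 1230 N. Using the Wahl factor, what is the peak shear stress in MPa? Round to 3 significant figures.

996 MPa

Spring index C = D/d = 82.0/6.6 = 12.4242
K_W = (4C−1)/(4C−4) + 0.615/C = 48.697/45.697 + 0.0495 = 1.1151
τ₀ = 8FD/(πd³) = 8·1230·82.0/(π·6.6³) = 806880/903.2 = 893.36 MPa
τ_max = K·τ₀ = 1.1151 × 893.36 = 996.23 MPa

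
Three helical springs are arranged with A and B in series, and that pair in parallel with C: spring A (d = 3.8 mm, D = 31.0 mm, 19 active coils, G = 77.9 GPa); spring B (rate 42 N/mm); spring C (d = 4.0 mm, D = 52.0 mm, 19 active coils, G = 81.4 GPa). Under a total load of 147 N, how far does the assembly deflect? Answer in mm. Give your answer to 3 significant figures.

34.3 mm

k_A = Gd⁴/(8D³N_a) = (77.9×10³)(3.8⁴)/(8·31.0³·19) = 3.5871 N/mm
k_C = Gd⁴/(8D³N_a) = (81.4×10³)(4.0⁴)/(8·52.0³·19) = 0.97501 N/mm
Springs A,B series: k_AB = 1/(1/3.5871+1/42) = 3.3048 N/mm; parallel with C: k_eq = 3.3048+0.97501 = 4.2799 N/mm
δ = F/k_eq = 147/4.2799 = 34.347 mm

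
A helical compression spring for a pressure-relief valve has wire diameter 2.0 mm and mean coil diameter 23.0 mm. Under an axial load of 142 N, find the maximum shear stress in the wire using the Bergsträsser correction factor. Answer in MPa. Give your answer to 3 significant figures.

Spring index C = D/d = 23.0/2.0 = 11.5000
K_B = (4C+2)/(4C−3) = 48.000/43.000 = 1.1163
τ₀ = 8FD/(πd³) = 8·142·23.0/(π·2.0³) = 26128/25.133 = 1039.6 MPa
τ_max = K·τ₀ = 1.1163 × 1039.6 = 1160.5 MPa

1160 MPa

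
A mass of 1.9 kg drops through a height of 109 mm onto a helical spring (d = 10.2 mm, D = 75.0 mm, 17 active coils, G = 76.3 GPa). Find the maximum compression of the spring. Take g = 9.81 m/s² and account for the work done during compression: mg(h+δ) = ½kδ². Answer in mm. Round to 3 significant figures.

k = Gd⁴/(8D³N_a) = (76.3×10³)(10.2⁴)/(8·75.0³·17) = 14.395 N/mm
W = mg = 1.9 × 9.81 = 18.639 N
½kδ² − Wδ − Wh = 0 → δ = (W + √(W² + 2kWh))/k
δ = (18.639 + √(347.41 + 58490))/14.395 = (18.639 + 242.56)/14.395 = 18.146 mm

18.1 mm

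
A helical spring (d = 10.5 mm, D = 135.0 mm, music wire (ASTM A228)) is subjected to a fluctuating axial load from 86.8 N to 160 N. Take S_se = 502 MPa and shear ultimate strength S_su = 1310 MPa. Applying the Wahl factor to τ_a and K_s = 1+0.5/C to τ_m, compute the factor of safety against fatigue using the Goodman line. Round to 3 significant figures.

C = D/d = 135.0/10.5 = 12.8571; K_W = (4C−1)/(4C−4)+0.615/C = 1.1111; K_s = 1+0.5/C = 1.0389
F_a = (F_max−F_min)/2 = 36.6 N; F_m = (F_max+F_min)/2 = 123.4 N
τ_a = K_W·8F_aD/(πd³) = 1.1111 × 10.869 = 12.076 MPa
τ_m = K_s·8F_mD/(πd³) = 1.0389 × 36.646 = 38.071 MPa
Goodman: 1/n_f = τ_a/S_se + τ_m/S_su = 12.076/502 + 38.071/1310 = 0.02406 + 0.02906 = 0.053118
n_f = 1/0.053118 = 18.83

18.8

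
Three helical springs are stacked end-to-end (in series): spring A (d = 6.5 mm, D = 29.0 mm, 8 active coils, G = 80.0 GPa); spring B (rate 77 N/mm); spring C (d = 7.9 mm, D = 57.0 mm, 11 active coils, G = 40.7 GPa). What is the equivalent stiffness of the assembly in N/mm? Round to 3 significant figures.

k_A = Gd⁴/(8D³N_a) = (80.0×10³)(6.5⁴)/(8·29.0³·8) = 91.489 N/mm
k_C = Gd⁴/(8D³N_a) = (40.7×10³)(7.9⁴)/(8·57.0³·11) = 9.7274 N/mm
Series: 1/k_eq = 1/91.489 + 1/77 + 1/9.7274 = 0.12672; k_eq = 7.8914 N/mm

7.89 N/mm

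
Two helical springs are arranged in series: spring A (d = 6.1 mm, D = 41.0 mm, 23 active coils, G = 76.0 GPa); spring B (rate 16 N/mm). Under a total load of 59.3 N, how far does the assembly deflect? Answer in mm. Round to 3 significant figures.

10.9 mm

k_A = Gd⁴/(8D³N_a) = (76.0×10³)(6.1⁴)/(8·41.0³·23) = 8.2978 N/mm
Series: 1/k_eq = 1/8.2978 + 1/16 = 0.18301; k_eq = 5.4641 N/mm
δ = F/k_eq = 59.3/5.4641 = 10.853 mm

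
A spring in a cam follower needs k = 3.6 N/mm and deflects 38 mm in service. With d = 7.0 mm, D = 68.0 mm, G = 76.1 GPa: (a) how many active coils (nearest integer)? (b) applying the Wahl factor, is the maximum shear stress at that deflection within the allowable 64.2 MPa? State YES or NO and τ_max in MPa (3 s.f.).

(a) 20 coils; (b) NO, τ_max = 80.1 MPa

N_a = Gd⁴/(8D³k) = (76.1×10³)(7.0⁴)/(8·68.0³·3.6) = 20.18 → N_a = 20
Actual rate k = Gd⁴/(8D³·20) = 3.6319 N/mm
Working load F = kδ = 3.6319·38 = 138.01 N
C = 68.0/7.0 = 9.7143; K_W = (4C−1)/(4C−4)+0.615/C = 1.1494
τ_max = K_W·8FD/(πd³) = 1.1494·69.674 = 80.081 MPa
τ_max > 64.2 MPa → exceeds allowable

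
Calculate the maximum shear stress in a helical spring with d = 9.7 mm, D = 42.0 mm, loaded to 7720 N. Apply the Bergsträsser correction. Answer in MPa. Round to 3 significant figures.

1220 MPa

Spring index C = D/d = 42.0/9.7 = 4.3299
K_B = (4C+2)/(4C−3) = 19.320/14.320 = 1.3492
τ₀ = 8FD/(πd³) = 8·7720·42.0/(π·9.7³) = 2.59392e+06/2867.2 = 904.67 MPa
τ_max = K·τ₀ = 1.3492 × 904.67 = 1220.6 MPa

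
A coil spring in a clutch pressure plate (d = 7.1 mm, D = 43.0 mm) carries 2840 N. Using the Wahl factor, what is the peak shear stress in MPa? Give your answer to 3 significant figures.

1090 MPa

Spring index C = D/d = 43.0/7.1 = 6.0563
K_W = (4C−1)/(4C−4) + 0.615/C = 23.225/20.225 + 0.1015 = 1.2499
τ₀ = 8FD/(πd³) = 8·2840·43.0/(π·7.1³) = 976960/1124.4 = 868.86 MPa
τ_max = K·τ₀ = 1.2499 × 868.86 = 1086 MPa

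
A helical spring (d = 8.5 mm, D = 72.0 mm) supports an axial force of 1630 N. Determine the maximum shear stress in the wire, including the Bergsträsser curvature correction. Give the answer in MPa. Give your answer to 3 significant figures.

565 MPa

Spring index C = D/d = 72.0/8.5 = 8.4706
K_B = (4C+2)/(4C−3) = 35.882/30.882 = 1.1619
τ₀ = 8FD/(πd³) = 8·1630·72.0/(π·8.5³) = 938880/1929.3 = 486.64 MPa
τ_max = K·τ₀ = 1.1619 × 486.64 = 565.42 MPa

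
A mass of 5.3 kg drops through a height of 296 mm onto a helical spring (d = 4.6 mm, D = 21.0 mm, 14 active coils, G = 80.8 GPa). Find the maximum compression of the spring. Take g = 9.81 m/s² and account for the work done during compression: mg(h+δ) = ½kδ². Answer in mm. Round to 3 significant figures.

k = Gd⁴/(8D³N_a) = (80.8×10³)(4.6⁴)/(8·21.0³·14) = 34.879 N/mm
W = mg = 5.3 × 9.81 = 51.993 N
½kδ² − Wδ − Wh = 0 → δ = (W + √(W² + 2kWh))/k
δ = (51.993 + √(2703.3 + 1.07358e+06))/34.879 = (51.993 + 1037.4)/34.879 = 31.234 mm

31.2 mm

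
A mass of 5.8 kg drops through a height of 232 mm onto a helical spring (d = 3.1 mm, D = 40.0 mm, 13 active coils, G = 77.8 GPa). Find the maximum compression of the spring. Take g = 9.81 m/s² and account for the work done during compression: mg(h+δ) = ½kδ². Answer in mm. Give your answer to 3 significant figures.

k = Gd⁴/(8D³N_a) = (77.8×10³)(3.1⁴)/(8·40.0³·13) = 1.0795 N/mm
W = mg = 5.8 × 9.81 = 56.898 N
½kδ² − Wδ − Wh = 0 → δ = (W + √(W² + 2kWh))/k
δ = (56.898 + √(3237.4 + 28498.9))/1.0795 = (56.898 + 178.15)/1.0795 = 217.74 mm

218 mm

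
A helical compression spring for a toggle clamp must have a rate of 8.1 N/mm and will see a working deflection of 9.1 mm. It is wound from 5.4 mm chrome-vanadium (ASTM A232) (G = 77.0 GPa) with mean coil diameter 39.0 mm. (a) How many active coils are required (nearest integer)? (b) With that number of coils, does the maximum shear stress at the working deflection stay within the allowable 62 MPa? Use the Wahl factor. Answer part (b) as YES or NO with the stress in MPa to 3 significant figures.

N_a = Gd⁴/(8D³k) = (77.0×10³)(5.4⁴)/(8·39.0³·8.1) = 17.03 → N_a = 17
Actual rate k = Gd⁴/(8D³·17) = 8.1158 N/mm
Working load F = kδ = 8.1158·9.1 = 73.854 N
C = 39.0/5.4 = 7.2222; K_W = (4C−1)/(4C−4)+0.615/C = 1.2057
τ_max = K_W·8FD/(πd³) = 1.2057·46.58 = 56.161 MPa
τ_max ≤ 62 MPa → acceptable

(a) 17 coils; (b) YES, τ_max = 56.2 MPa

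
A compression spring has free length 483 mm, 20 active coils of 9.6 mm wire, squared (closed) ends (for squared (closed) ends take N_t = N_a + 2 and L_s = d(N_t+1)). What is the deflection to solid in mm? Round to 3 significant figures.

N_t = 22; L_s = 9.6·23 = 220.8 mm
δ_solid = L₀ − L_s = 483 − 220.8 = 262.2 mm

262 mm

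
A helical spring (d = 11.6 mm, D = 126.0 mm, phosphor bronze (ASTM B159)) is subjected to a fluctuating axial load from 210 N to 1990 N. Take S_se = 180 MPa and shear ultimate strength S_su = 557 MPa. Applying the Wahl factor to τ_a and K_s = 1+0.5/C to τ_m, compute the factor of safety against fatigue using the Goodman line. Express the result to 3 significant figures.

C = D/d = 126.0/11.6 = 10.8621; K_W = (4C−1)/(4C−4)+0.615/C = 1.1327; K_s = 1+0.5/C = 1.0460
F_a = (F_max−F_min)/2 = 890 N; F_m = (F_max+F_min)/2 = 1100 N
τ_a = K_W·8F_aD/(πd³) = 1.1327 × 182.95 = 207.22 MPa
τ_m = K_s·8F_mD/(πd³) = 1.0460 × 226.12 = 236.52 MPa
Goodman: 1/n_f = τ_a/S_se + τ_m/S_su = 207.22/180 + 236.52/557 = 1.15122 + 0.42464 = 1.5759
n_f = 1/1.5759 = 0.6346

0.635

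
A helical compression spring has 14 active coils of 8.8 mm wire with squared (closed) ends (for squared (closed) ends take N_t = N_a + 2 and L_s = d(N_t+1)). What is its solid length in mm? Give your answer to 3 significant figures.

squared (closed) ends: N_t = N_a + 2 = 14 + 2 = 16
L_s = d·(N_t+1) = 8.8 × 17 = 149.6 mm

150 mm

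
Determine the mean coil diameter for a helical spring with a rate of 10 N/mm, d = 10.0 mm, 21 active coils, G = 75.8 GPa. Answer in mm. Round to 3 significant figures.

76.7 mm

D = (Gd⁴/(8N_a·k))^(1/3) = (75.8×10³·10.0⁴/(8·21·10))^(1/3)
  = (451190)^(1/3) = 76.6985 mm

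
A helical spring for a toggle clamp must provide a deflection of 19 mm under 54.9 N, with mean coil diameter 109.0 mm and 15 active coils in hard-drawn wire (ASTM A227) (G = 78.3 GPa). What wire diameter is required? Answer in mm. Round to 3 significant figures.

Required rate k = F/δ = 54.9/19 = 2.8895 N/mm
d = (8D³N_a·k / G)^(1/4) = (8·109.0³·15·2.8895 / (78.3×10³))^0.25
  = (5734.8)^0.25 = 8.7022 mm

8.70 mm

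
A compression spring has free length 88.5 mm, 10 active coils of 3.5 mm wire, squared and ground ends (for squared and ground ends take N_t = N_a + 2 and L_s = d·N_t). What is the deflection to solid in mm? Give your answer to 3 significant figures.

46.5 mm

N_t = 12; L_s = 3.5·12 = 42 mm
δ_solid = L₀ − L_s = 88.5 − 42 = 46.5 mm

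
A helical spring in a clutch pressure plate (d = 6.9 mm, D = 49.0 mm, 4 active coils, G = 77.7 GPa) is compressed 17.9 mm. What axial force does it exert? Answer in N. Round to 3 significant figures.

k = Gd⁴/(8D³N_a) = (77.7×10³)(6.9⁴)/(8·49.0³·4) = 46.782 N/mm
F = k·δ = 46.782 × 17.9 = 837.4 N

837 N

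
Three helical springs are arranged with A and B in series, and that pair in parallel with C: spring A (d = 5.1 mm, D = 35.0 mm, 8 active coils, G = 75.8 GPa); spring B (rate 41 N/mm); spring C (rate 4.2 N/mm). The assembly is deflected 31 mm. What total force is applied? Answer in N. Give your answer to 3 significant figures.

528 N

k_A = Gd⁴/(8D³N_a) = (75.8×10³)(5.1⁴)/(8·35.0³·8) = 18.688 N/mm
Springs A,B series: k_AB = 1/(1/18.688+1/41) = 12.837 N/mm; parallel with C: k_eq = 12.837+4.2 = 17.037 N/mm
F = k_eq·δ = 17.037·31 = 528.15 N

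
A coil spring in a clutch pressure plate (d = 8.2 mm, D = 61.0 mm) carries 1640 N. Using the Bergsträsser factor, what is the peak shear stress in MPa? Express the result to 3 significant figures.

548 MPa

Spring index C = D/d = 61.0/8.2 = 7.4390
K_B = (4C+2)/(4C−3) = 31.756/26.756 = 1.1869
τ₀ = 8FD/(πd³) = 8·1640·61.0/(π·8.2³) = 800320/1732.2 = 462.03 MPa
τ_max = K·τ₀ = 1.1869 × 462.03 = 548.37 MPa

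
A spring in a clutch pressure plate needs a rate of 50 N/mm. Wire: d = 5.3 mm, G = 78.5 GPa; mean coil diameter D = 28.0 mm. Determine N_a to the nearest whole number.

7

N_a = Gd⁴/(8D³k) = (78.5×10³ × 5.3⁴)/(8 × 28.0³ × 50)
    = 6.19403e+07 / 8.7808e+06 = 7.054 → 7 coils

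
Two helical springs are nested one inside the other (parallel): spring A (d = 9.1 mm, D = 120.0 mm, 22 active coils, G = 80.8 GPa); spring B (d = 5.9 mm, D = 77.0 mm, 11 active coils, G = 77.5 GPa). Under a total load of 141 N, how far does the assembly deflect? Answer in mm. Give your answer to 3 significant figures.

k_A = Gd⁴/(8D³N_a) = (80.8×10³)(9.1⁴)/(8·120.0³·22) = 1.8219 N/mm
k_B = Gd⁴/(8D³N_a) = (77.5×10³)(5.9⁴)/(8·77.0³·11) = 2.3375 N/mm
Parallel: k_eq = 1.8219 + 2.3375 = 4.1594 N/mm
δ = F/k_eq = 141/4.1594 = 33.899 mm

33.9 mm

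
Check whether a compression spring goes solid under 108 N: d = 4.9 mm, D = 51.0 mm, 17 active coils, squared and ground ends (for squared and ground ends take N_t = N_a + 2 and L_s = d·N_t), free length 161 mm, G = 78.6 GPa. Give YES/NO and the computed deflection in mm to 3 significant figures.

NO, δ = 43.0 mm

k = Gd⁴/(8D³N_a) = (78.6×10³)(4.9⁴)/(8·51.0³·17) = 2.5116 N/mm
N_t = 19; L_s = 4.9·19 = 93.1 mm; δ_solid = L₀ − L_s = 161 − 93.1 = 67.9 mm
δ = F/k = 108/2.5116 = 43 mm
δ < δ_solid → spring does not go solid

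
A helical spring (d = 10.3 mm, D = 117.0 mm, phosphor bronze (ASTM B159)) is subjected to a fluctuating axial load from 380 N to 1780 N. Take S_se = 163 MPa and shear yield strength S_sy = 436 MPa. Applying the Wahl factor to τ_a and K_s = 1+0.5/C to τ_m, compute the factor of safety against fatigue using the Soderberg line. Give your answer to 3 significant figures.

C = D/d = 117.0/10.3 = 11.3592; K_W = (4C−1)/(4C−4)+0.615/C = 1.1265; K_s = 1+0.5/C = 1.0440
F_a = (F_max−F_min)/2 = 700 N; F_m = (F_max+F_min)/2 = 1080 N
τ_a = K_W·8F_aD/(πd³) = 1.1265 × 190.86 = 215.01 MPa
τ_m = K_s·8F_mD/(πd³) = 1.0440 × 294.47 = 307.43 MPa
Soderberg: 1/n_f = τ_a/S_se + τ_m/S_sy = 215.01/163 + 307.43/436 = 1.31908 + 0.70511 = 2.0242
n_f = 1/2.0242 = 0.494

0.494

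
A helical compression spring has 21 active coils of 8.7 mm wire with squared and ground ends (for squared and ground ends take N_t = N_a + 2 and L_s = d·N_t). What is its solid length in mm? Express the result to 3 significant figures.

200 mm

squared and ground ends: N_t = N_a + 2 = 21 + 2 = 23
L_s = d·N_t = 8.7 × 23 = 200.1 mm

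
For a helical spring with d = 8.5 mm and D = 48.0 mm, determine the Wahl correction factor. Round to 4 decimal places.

1.2703

C = D/d = 48.0/8.5 = 5.6471
K_W = (4C−1)/(4C−4) + 0.615/C = 21.588/18.588 + 0.1089 = 1.2703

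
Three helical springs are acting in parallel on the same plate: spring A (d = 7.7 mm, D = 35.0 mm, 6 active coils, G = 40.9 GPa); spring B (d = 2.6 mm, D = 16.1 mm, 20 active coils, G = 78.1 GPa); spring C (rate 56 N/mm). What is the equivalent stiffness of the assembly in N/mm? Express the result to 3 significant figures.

131 N/mm

k_A = Gd⁴/(8D³N_a) = (40.9×10³)(7.7⁴)/(8·35.0³·6) = 69.862 N/mm
k_B = Gd⁴/(8D³N_a) = (78.1×10³)(2.6⁴)/(8·16.1³·20) = 5.345 N/mm
Parallel: k_eq = 69.862 + 5.345 + 56 = 131.21 N/mm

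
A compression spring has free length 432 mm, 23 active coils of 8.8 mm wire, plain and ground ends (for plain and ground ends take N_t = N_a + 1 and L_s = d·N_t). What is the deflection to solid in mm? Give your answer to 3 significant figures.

221 mm

N_t = 24; L_s = 8.8·24 = 211.2 mm
δ_solid = L₀ − L_s = 432 − 211.2 = 220.8 mm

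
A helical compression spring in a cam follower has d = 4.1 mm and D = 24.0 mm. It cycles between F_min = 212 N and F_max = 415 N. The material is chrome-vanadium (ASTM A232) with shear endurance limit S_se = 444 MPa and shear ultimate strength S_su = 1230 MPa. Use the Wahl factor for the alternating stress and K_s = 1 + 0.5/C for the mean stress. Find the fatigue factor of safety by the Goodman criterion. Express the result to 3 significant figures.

2.00

C = D/d = 24.0/4.1 = 5.8537; K_W = (4C−1)/(4C−4)+0.615/C = 1.2596; K_s = 1+0.5/C = 1.0854
F_a = (F_max−F_min)/2 = 101.5 N; F_m = (F_max+F_min)/2 = 313.5 N
τ_a = K_W·8F_aD/(πd³) = 1.2596 × 90.005 = 113.37 MPa
τ_m = K_s·8F_mD/(πd³) = 1.0854 × 278 = 301.74 MPa
Goodman: 1/n_f = τ_a/S_se + τ_m/S_su = 113.37/444 + 301.74/1230 = 0.25534 + 0.24532 = 0.50065
n_f = 1/0.50065 = 1.997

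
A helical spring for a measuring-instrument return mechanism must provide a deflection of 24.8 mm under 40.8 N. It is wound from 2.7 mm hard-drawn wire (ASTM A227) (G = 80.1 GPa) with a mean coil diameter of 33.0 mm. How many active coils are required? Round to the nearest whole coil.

9

Required rate k = F/δ = 40.8/24.8 = 1.6452 N/mm
N_a = Gd⁴/(8D³k) = (80.1×10³ × 2.7⁴)/(8 × 33.0³ × 1.6452)
    = 4.25684e+06 / 472977 = 9 → 9 coils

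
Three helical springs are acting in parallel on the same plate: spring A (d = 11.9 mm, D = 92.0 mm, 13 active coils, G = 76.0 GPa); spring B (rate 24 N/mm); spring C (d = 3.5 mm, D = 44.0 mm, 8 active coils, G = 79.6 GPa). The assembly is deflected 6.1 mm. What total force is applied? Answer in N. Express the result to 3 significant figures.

k_A = Gd⁴/(8D³N_a) = (76.0×10³)(11.9⁴)/(8·92.0³·13) = 18.819 N/mm
k_C = Gd⁴/(8D³N_a) = (79.6×10³)(3.5⁴)/(8·44.0³·8) = 2.191 N/mm
Parallel: k_eq = 18.819 + 24 + 2.191 = 45.01 N/mm
F = k_eq·δ = 45.01·6.1 = 274.56 N

275 N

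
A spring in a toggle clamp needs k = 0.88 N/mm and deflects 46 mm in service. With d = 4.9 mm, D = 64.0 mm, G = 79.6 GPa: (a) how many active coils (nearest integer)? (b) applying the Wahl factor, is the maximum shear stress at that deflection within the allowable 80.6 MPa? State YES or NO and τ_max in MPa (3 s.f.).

N_a = Gd⁴/(8D³k) = (79.6×10³)(4.9⁴)/(8·64.0³·0.88) = 24.86 → N_a = 25
Actual rate k = Gd⁴/(8D³·25) = 0.87524 N/mm
Working load F = kδ = 0.87524·46 = 40.261 N
C = 64.0/4.9 = 13.0612; K_W = (4C−1)/(4C−4)+0.615/C = 1.1093
τ_max = K_W·8FD/(πd³) = 1.1093·55.772 = 61.866 MPa
τ_max ≤ 80.6 MPa → acceptable

(a) 25 coils; (b) YES, τ_max = 61.9 MPa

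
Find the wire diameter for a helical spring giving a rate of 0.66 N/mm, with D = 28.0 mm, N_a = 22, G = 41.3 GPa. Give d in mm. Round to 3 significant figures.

2.80 mm

d = (8D³N_a·k / G)^(1/4) = (8·28.0³·22·0.66 / (41.3×10³))^0.25
  = (61.742)^0.25 = 2.8031 mm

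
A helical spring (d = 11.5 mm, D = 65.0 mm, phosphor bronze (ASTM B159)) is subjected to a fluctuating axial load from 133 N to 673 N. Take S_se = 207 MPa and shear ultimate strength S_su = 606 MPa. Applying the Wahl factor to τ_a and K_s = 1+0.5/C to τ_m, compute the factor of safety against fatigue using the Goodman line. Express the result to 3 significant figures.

C = D/d = 65.0/11.5 = 5.6522; K_W = (4C−1)/(4C−4)+0.615/C = 1.2700; K_s = 1+0.5/C = 1.0885
F_a = (F_max−F_min)/2 = 270 N; F_m = (F_max+F_min)/2 = 403 N
τ_a = K_W·8F_aD/(πd³) = 1.2700 × 29.385 = 37.319 MPa
τ_m = K_s·8F_mD/(πd³) = 1.0885 × 43.86 = 47.74 MPa
Goodman: 1/n_f = τ_a/S_se + τ_m/S_su = 37.319/207 + 47.74/606 = 0.18029 + 0.07878 = 0.25907
n_f = 1/0.25907 = 3.86

3.86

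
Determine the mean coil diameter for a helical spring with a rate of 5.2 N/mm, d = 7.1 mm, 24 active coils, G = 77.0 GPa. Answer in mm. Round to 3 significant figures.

58.1 mm

D = (Gd⁴/(8N_a·k))^(1/3) = (77.0×10³·7.1⁴/(8·24·5.2))^(1/3)
  = (195984)^(1/3) = 58.0862 mm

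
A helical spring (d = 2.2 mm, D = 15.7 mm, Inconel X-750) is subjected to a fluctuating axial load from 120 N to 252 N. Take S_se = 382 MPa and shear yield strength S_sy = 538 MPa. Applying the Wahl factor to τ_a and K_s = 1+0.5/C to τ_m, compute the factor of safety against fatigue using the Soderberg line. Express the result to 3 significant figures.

0.460

C = D/d = 15.7/2.2 = 7.1364; K_W = (4C−1)/(4C−4)+0.615/C = 1.2084; K_s = 1+0.5/C = 1.0701
F_a = (F_max−F_min)/2 = 66 N; F_m = (F_max+F_min)/2 = 186 N
τ_a = K_W·8F_aD/(πd³) = 1.2084 × 247.81 = 299.45 MPa
τ_m = K_s·8F_mD/(πd³) = 1.0701 × 698.37 = 747.3 MPa
Soderberg: 1/n_f = τ_a/S_se + τ_m/S_sy = 299.45/382 + 747.3/538 = 0.78390 + 1.38903 = 2.1729
n_f = 1/2.1729 = 0.4602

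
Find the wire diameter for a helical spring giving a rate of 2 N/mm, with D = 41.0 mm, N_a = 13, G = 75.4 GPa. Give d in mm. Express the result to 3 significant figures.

d = (8D³N_a·k / G)^(1/4) = (8·41.0³·13·2 / (75.4×10³))^0.25
  = (190.13)^0.25 = 3.7133 mm

3.71 mm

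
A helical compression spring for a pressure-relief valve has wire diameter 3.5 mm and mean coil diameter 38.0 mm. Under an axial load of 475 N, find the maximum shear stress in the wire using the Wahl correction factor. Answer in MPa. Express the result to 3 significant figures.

1210 MPa

Spring index C = D/d = 38.0/3.5 = 10.8571
K_W = (4C−1)/(4C−4) + 0.615/C = 42.429/39.429 + 0.0566 = 1.1327
τ₀ = 8FD/(πd³) = 8·475·38.0/(π·3.5³) = 144400/134.7 = 1072 MPa
τ_max = K·τ₀ = 1.1327 × 1072 = 1214.3 MPa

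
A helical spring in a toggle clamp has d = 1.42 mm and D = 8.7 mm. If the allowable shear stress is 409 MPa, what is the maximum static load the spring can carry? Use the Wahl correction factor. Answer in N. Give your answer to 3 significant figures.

42.4 N

C = D/d = 8.7/1.42 = 6.1268
K_W = (4C−1)/(4C−4) + 0.615/C = 23.507/20.507 + 0.1004 = 1.2467
τ_max = K·8FD/(πd³) → F_max = τ_allow·πd³/(8DK)
F_max = 409·π·1.42³/(8·8.7·1.2467) = 3679.1/86.768 = 42.401 N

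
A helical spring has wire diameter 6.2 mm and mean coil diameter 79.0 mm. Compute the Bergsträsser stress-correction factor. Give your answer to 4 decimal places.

1.1042

C = D/d = 79.0/6.2 = 12.7419
K_B = (4C+2)/(4C−3) = 52.968/47.968 = 1.1042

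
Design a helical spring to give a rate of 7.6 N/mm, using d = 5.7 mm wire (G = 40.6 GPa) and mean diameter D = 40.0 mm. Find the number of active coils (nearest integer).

11

N_a = Gd⁴/(8D³k) = (40.6×10³ × 5.7⁴)/(8 × 40.0³ × 7.6)
    = 4.28574e+07 / 3.8912e+06 = 11.01 → 11 coils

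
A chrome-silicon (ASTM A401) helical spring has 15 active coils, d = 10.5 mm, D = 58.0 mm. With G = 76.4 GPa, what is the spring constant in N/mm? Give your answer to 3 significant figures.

39.7 N/mm

k = Gd⁴/(8D³N_a) = (76.4×10³ × 10.5⁴) / (8 × 58.0³ × 15)
  = 9.28647e+08 / 2.34134e+07 = 39.663 N/mm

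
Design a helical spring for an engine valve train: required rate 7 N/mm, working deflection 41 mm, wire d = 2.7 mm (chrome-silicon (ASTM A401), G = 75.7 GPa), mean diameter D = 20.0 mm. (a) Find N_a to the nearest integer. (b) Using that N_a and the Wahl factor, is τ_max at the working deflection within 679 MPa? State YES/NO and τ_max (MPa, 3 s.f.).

(a) 9 coils; (b) NO, τ_max = 889 MPa

N_a = Gd⁴/(8D³k) = (75.7×10³)(2.7⁴)/(8·20.0³·7) = 8.98 → N_a = 9
Actual rate k = Gd⁴/(8D³·9) = 6.9844 N/mm
Working load F = kδ = 6.9844·41 = 286.36 N
C = 20.0/2.7 = 7.4074; K_W = (4C−1)/(4C−4)+0.615/C = 1.2001
τ_max = K_W·8FD/(πd³) = 1.2001·740.95 = 889.2 MPa
τ_max > 679 MPa → exceeds allowable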